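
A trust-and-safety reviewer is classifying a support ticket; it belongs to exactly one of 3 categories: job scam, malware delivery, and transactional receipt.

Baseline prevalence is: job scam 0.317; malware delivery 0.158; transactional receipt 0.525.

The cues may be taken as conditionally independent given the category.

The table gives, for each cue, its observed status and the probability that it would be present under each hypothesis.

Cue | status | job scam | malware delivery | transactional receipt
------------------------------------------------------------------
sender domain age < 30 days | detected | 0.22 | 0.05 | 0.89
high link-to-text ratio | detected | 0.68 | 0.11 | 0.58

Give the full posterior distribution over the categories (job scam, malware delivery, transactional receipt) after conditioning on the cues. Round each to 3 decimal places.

For each hypothesis, the unnormalized posterior weight is prior × product of the cue likelihoods:
  job scam: 0.317 × 0.22 × 0.68 = 0.047423
  malware delivery: 0.158 × 0.05 × 0.11 = 0.000869
  transactional receipt: 0.525 × 0.89 × 0.58 = 0.271
The unnormalized weights sum to 0.3193.
P(job scam | evidence) = 0.047423 / 0.3193 ≈ 0.149
P(malware delivery | evidence) = 0.000869 / 0.3193 ≈ 0.003
P(transactional receipt | evidence) = 0.271 / 0.3193 ≈ 0.849

0.149, 0.003, 0.849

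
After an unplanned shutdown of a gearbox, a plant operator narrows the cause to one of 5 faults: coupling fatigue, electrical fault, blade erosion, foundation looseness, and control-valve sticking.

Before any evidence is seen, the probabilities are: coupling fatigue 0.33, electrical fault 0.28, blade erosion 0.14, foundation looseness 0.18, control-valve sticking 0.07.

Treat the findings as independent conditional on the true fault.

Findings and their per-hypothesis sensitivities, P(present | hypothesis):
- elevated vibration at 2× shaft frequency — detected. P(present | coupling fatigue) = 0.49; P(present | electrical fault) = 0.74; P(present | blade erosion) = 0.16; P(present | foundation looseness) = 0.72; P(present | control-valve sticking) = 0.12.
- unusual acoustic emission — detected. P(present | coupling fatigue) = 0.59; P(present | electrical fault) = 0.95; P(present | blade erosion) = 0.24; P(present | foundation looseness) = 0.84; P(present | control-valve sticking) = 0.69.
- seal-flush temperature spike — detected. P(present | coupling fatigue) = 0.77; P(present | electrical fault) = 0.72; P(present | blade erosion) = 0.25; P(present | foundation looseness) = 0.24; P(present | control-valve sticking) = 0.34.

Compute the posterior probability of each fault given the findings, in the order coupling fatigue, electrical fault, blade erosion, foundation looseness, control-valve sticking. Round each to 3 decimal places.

0.300, 0.579, 0.005, 0.107, 0.008

For each hypothesis, the unnormalized posterior weight is prior × product of the finding likelihoods:
  coupling fatigue: 0.33 × 0.49 × 0.59 × 0.77 = 0.07346
  electrical fault: 0.28 × 0.74 × 0.95 × 0.72 = 0.14172
  blade erosion: 0.14 × 0.16 × 0.24 × 0.25 = 0.001344
  foundation looseness: 0.18 × 0.72 × 0.84 × 0.24 = 0.026127
  control-valve sticking: 0.07 × 0.12 × 0.69 × 0.34 = 0.0019706
Marginal likelihood of the evidence = 0.24463.
P(coupling fatigue | evidence) = 0.07346 / 0.24463 ≈ 0.300
P(electrical fault | evidence) = 0.14172 / 0.24463 ≈ 0.579
P(blade erosion | evidence) = 0.001344 / 0.24463 ≈ 0.005
P(foundation looseness | evidence) = 0.026127 / 0.24463 ≈ 0.107
P(control-valve sticking | evidence) = 0.0019706 / 0.24463 ≈ 0.008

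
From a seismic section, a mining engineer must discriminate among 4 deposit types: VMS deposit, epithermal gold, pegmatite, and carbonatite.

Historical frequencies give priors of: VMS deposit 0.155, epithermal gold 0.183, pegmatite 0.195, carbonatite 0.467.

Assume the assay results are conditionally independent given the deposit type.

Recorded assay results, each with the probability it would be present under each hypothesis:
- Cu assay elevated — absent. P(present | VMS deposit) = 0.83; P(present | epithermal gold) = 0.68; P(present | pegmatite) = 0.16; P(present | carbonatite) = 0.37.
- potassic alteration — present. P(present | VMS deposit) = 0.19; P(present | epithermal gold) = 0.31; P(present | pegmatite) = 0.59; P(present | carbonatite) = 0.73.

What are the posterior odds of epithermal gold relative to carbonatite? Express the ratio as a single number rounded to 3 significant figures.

The normalizing constant cancels in an odds ratio, so compute prior × likelihood for the two hypotheses only (using 1 − P(present | H) for each absent assay result):
  epithermal gold: 0.183 × (1 − 0.68) × 0.31 = 0.018154
  carbonatite: 0.467 × (1 − 0.37) × 0.73 = 0.21477
Posterior odds = 0.018154 / 0.21477 ≈ 0.0845.

0.0845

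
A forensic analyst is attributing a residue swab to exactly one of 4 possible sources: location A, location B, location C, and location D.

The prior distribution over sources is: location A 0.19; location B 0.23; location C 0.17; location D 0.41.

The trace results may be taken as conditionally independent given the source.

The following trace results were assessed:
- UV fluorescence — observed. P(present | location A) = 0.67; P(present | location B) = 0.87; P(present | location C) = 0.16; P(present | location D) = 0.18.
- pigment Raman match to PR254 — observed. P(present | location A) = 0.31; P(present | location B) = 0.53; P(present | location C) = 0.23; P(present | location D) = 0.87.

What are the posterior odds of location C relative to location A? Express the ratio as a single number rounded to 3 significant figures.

The normalizing constant cancels in an odds ratio, so compute prior × likelihood for the two hypotheses only:
  location C: 0.17 × 0.16 × 0.23 = 0.006256
  location A: 0.19 × 0.67 × 0.31 = 0.039463
Posterior odds = 0.006256 / 0.039463 ≈ 0.159.

0.159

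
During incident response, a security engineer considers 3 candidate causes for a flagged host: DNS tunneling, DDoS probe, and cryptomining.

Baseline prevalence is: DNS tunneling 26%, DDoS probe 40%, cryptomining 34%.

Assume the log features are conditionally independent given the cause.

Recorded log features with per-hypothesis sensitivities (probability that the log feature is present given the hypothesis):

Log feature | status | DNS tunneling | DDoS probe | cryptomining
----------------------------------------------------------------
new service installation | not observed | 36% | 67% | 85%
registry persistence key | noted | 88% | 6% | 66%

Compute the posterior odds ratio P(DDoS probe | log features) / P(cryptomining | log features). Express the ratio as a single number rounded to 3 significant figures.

Unnormalized posterior weight (prior times the log feature likelihoods) for each of the two hypotheses (using 1 − P(present | H) for each absent log feature):
  DDoS probe: 0.40 × (1 − 0.67) × 0.06 = 0.00792
  cryptomining: 0.34 × (1 − 0.85) × 0.66 = 0.03366
Posterior odds = 0.00792 / 0.03366 ≈ 0.235.

0.235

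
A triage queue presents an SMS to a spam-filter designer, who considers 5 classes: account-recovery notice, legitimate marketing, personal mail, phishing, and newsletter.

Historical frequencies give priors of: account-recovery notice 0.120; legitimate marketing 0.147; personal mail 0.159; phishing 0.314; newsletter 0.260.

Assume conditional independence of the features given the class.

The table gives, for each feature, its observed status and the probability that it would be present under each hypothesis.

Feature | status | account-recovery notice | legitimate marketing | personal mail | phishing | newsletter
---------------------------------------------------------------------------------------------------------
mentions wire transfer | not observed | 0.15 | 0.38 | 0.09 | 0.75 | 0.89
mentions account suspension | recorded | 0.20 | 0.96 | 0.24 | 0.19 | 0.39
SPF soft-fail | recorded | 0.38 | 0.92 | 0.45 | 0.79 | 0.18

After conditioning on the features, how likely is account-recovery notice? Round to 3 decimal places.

For each hypothesis, the unnormalized posterior weight is prior × product of the feature likelihoods (using 1 − P(present | H) for each absent feature):
  account-recovery notice: 0.120 × (1 − 0.15) × 0.20 × 0.38 = 0.007752
  legitimate marketing: 0.147 × (1 − 0.38) × 0.96 × 0.92 = 0.080495
  personal mail: 0.159 × (1 − 0.09) × 0.24 × 0.45 = 0.015627
  phishing: 0.314 × (1 − 0.75) × 0.19 × 0.79 = 0.011783
  newsletter: 0.260 × (1 − 0.89) × 0.39 × 0.18 = 0.0020077
Marginal likelihood of the evidence = 0.11766.
P(account-recovery notice | evidence) = 0.007752 / 0.11766 ≈ 0.066.

0.066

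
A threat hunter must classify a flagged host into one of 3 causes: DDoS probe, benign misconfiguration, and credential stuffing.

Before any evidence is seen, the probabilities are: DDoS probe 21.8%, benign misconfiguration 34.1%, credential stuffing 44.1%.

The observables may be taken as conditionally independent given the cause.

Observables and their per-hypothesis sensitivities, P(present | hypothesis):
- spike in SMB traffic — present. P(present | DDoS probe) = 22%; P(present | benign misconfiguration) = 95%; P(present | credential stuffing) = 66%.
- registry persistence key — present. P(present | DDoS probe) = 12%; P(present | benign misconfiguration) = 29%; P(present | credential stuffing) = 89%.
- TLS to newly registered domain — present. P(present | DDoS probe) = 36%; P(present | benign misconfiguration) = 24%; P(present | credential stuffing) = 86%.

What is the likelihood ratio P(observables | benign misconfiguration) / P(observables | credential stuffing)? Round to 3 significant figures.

The Bayes factor is the ratio of the joint likelihoods of the observable pattern under the two hypotheses.
  benign misconfiguration: 0.95 × 0.29 × 0.24 = 0.06612
  credential stuffing: 0.66 × 0.89 × 0.86 = 0.50516
Bayes factor = 0.06612 / 0.50516 ≈ 0.131

0.131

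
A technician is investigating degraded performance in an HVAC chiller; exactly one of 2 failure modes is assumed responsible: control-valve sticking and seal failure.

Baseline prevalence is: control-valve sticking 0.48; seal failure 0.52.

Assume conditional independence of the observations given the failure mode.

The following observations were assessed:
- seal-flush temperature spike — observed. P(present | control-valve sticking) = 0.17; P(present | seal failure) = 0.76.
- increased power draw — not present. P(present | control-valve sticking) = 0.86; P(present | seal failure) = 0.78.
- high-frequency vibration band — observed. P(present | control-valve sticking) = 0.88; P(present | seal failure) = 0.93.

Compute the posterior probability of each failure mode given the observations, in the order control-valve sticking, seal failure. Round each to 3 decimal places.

For each hypothesis, the unnormalized posterior weight is prior × product of the observation likelihoods (using 1 − P(present | H) for each absent observation):
  control-valve sticking: 0.48 × 0.17 × (1 − 0.86) × 0.88 = 0.010053
  seal failure: 0.52 × 0.76 × (1 − 0.78) × 0.93 = 0.080858
Normalizing constant Z = 0.010053 + 0.080858 = 0.090911.
P(control-valve sticking | evidence) = 0.010053 / 0.090911 ≈ 0.111
P(seal failure | evidence) = 0.080858 / 0.090911 ≈ 0.889

0.111, 0.889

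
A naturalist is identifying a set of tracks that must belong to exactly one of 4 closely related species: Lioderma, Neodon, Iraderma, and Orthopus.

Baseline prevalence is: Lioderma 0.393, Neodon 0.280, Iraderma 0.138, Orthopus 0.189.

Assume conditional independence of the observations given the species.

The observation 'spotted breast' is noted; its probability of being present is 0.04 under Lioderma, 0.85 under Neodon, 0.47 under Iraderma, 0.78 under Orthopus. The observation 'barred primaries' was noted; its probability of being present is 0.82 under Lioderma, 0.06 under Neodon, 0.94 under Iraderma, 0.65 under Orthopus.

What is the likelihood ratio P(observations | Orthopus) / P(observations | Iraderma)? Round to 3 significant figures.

1.15

Joint likelihood of the evidence pattern under each hypothesis:
  Orthopus: 0.78 × 0.65 = 0.507
  Iraderma: 0.47 × 0.94 = 0.4418
Bayes factor = 0.507 / 0.4418 ≈ 1.15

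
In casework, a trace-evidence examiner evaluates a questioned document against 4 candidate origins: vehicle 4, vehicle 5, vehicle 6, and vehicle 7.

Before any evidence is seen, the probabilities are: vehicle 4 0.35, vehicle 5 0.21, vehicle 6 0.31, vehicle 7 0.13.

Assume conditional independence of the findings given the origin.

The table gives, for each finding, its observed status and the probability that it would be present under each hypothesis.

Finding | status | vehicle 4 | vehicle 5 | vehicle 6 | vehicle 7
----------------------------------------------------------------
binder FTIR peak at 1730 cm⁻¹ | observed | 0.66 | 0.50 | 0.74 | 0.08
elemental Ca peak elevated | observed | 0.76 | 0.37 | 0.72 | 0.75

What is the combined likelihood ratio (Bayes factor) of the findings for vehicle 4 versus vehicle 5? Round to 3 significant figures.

2.71

Take the product of per-finding likelihoods under each hypothesis, then divide.
  vehicle 4: 0.66 × 0.76 = 0.5016
  vehicle 5: 0.50 × 0.37 = 0.185
Bayes factor = 0.5016 / 0.185 ≈ 2.71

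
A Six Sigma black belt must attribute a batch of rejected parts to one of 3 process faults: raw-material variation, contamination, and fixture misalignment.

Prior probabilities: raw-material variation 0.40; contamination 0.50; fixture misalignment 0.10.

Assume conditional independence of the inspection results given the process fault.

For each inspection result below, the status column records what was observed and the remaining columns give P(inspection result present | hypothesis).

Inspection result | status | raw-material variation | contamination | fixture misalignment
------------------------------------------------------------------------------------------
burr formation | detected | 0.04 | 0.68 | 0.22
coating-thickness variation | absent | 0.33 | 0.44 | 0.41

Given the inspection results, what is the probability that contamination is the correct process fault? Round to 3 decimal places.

By Bayes' rule with conditional independence, the unnormalized weight for each hypothesis is prior × ∏ likelihoods (using 1 − P(present | H) for each absent inspection result):
  raw-material variation: 0.40 × 0.04 × (1 − 0.33) = 0.01072
  contamination: 0.50 × 0.68 × (1 − 0.44) = 0.1904
  fixture misalignment: 0.10 × 0.22 × (1 − 0.41) = 0.01298
Normalizing constant Z = 0.01072 + 0.1904 + 0.01298 = 0.2141.
P(contamination | evidence) = 0.1904 / 0.2141 ≈ 0.889.

0.889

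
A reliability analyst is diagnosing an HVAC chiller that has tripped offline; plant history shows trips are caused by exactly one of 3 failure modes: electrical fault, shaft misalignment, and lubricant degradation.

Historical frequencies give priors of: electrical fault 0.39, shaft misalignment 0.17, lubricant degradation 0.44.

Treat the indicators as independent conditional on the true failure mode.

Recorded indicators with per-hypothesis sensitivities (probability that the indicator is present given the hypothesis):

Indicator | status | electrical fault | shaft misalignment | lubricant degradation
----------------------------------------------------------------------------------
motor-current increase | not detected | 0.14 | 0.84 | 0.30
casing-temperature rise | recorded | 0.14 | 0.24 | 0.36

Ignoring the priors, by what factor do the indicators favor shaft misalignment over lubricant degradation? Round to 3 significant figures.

The Bayes factor is the ratio of the joint likelihoods of the indicator pattern under the two hypotheses (using 1 − P(present | H) for each absent indicator).
  shaft misalignment: (1 − 0.84) × 0.24 = 0.0384
  lubricant degradation: (1 − 0.30) × 0.36 = 0.252
Bayes factor = 0.0384 / 0.252 ≈ 0.152

0.152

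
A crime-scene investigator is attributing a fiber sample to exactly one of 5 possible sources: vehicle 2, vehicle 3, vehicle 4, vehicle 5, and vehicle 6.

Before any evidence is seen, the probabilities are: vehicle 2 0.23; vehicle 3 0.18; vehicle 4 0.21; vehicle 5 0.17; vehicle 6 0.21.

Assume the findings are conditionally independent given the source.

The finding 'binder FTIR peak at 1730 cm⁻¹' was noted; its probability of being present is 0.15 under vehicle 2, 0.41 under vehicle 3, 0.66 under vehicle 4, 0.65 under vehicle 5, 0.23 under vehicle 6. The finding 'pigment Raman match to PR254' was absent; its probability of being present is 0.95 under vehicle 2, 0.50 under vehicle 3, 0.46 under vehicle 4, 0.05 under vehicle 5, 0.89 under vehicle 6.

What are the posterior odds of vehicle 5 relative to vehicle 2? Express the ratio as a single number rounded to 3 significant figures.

Posterior odds equal prior odds times the likelihood ratio; only the two competing hypotheses matter (using 1 − P(present | H) for each absent finding).
  vehicle 5: 0.17 × 0.65 × (1 − 0.05) = 0.10498
  vehicle 2: 0.23 × 0.15 × (1 − 0.95) = 0.001725
Odds(vehicle 5 : vehicle 2) = 0.10498 / 0.001725 ≈ 60.9.

60.9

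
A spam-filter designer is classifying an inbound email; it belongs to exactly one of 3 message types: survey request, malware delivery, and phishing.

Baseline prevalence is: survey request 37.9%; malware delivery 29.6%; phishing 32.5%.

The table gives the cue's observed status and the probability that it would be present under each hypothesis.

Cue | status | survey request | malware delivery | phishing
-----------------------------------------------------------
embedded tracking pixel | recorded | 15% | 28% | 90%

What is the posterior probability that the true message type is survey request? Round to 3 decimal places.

0.132

By Bayes' rule, the unnormalized weight for each hypothesis is prior × likelihood:
  survey request: 0.379 × 0.15 = 0.05685
  malware delivery: 0.296 × 0.28 = 0.08288
  phishing: 0.325 × 0.90 = 0.2925
The unnormalized weights sum to 0.43223.
P(survey request | evidence) = 0.05685 / 0.43223 ≈ 0.132.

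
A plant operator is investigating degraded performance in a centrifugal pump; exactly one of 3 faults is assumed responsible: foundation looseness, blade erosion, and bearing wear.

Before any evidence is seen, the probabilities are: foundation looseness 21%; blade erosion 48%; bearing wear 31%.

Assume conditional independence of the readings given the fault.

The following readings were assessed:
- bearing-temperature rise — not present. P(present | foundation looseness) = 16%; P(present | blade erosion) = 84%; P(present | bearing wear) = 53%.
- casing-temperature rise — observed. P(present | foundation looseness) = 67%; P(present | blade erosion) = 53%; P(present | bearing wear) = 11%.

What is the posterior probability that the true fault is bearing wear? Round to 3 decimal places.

0.092

For each hypothesis, the unnormalized posterior weight is prior × product of the reading likelihoods (using 1 − P(present | H) for each absent reading):
  foundation looseness: 0.21 × (1 − 0.16) × 0.67 = 0.11819
  blade erosion: 0.48 × (1 − 0.84) × 0.53 = 0.040704
  bearing wear: 0.31 × (1 − 0.53) × 0.11 = 0.016027
Marginal likelihood of the evidence = 0.17492.
P(bearing wear | evidence) = 0.016027 / 0.17492 ≈ 0.092.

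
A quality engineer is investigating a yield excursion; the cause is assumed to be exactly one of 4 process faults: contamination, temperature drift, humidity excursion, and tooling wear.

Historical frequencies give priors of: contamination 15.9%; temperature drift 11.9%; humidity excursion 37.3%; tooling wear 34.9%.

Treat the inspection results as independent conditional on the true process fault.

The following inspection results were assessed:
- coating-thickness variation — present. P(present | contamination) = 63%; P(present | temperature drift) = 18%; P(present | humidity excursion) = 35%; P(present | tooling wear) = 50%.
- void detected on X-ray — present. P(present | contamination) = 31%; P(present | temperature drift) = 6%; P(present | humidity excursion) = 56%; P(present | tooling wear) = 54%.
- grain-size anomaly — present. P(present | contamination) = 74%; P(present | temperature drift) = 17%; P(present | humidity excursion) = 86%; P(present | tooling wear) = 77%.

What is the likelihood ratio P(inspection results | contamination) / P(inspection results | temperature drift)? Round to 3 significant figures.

78.7

The Bayes factor is the ratio of the joint likelihoods of the inspection result pattern under the two hypotheses.
  contamination: 0.63 × 0.31 × 0.74 = 0.14452
  temperature drift: 0.18 × 0.06 × 0.17 = 0.001836
Bayes factor = 0.14452 / 0.001836 ≈ 78.7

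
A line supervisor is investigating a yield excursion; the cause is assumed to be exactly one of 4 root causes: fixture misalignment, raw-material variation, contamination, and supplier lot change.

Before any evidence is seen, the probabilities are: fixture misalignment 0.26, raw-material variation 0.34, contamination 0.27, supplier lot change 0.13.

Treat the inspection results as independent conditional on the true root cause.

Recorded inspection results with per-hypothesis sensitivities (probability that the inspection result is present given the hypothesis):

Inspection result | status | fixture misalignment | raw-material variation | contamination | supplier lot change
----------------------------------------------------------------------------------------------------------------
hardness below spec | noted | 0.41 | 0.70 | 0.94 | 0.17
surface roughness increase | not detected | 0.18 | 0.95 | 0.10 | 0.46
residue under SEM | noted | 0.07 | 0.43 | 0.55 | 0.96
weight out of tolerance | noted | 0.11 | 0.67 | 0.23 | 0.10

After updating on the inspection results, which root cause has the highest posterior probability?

Multiply each prior by the joint likelihood of the inspection result pattern (using 1 − P(present | H) for each absent inspection result):
  fixture misalignment: 0.26 × 0.41 × (1 − 0.18) × 0.07 × 0.11 = 0.00067307
  raw-material variation: 0.34 × 0.70 × (1 − 0.95) × 0.43 × 0.67 = 0.0034284
  contamination: 0.27 × 0.94 × (1 − 0.10) × 0.55 × 0.23 = 0.028895
  supplier lot change: 0.13 × 0.17 × (1 − 0.46) × 0.96 × 0.10 = 0.0011457
Normalizing constant Z = 0.00067307 + 0.0034284 + 0.028895 + 0.0011457 = 0.034142.
P(fixture misalignment | evidence) ≈ 0.00067307 / 0.034142 ≈ 0.020
P(raw-material variation | evidence) ≈ 0.0034284 / 0.034142 ≈ 0.100
P(contamination | evidence) ≈ 0.028895 / 0.034142 ≈ 0.846
P(supplier lot change | evidence) ≈ 0.0011457 / 0.034142 ≈ 0.034
The largest is 0.846, so contamination is most probable.

contamination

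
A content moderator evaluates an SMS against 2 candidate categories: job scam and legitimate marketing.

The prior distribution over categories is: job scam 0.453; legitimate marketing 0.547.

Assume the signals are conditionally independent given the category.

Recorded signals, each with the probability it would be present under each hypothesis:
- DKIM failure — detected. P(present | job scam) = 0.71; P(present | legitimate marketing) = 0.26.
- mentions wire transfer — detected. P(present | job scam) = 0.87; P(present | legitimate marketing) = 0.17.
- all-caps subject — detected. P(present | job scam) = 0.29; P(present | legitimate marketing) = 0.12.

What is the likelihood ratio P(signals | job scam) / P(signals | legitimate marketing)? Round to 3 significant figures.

Take the product of per-signal likelihoods under each hypothesis, then divide.
  job scam: 0.71 × 0.87 × 0.29 = 0.17913
  legitimate marketing: 0.26 × 0.17 × 0.12 = 0.005304
Bayes factor = 0.17913 / 0.005304 ≈ 33.8

33.8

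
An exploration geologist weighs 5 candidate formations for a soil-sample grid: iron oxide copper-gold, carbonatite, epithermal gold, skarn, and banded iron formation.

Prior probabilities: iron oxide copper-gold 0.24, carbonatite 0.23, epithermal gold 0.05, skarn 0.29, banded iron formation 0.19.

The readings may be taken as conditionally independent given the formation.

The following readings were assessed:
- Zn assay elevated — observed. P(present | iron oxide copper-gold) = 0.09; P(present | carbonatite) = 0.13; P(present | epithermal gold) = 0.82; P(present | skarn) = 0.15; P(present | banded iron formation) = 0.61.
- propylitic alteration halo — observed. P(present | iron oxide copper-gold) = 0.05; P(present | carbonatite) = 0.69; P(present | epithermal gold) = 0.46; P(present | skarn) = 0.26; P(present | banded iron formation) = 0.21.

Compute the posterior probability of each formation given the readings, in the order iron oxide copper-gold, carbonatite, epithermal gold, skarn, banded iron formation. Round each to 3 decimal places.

0.014, 0.271, 0.247, 0.148, 0.319

For each hypothesis, the unnormalized posterior weight is prior × product of the reading likelihoods:
  iron oxide copper-gold: 0.24 × 0.09 × 0.05 = 0.00108
  carbonatite: 0.23 × 0.13 × 0.69 = 0.020631
  epithermal gold: 0.05 × 0.82 × 0.46 = 0.01886
  skarn: 0.29 × 0.15 × 0.26 = 0.01131
  banded iron formation: 0.19 × 0.61 × 0.21 = 0.024339
The unnormalized weights sum to 0.07622.
P(iron oxide copper-gold | evidence) = 0.00108 / 0.07622 ≈ 0.014
P(carbonatite | evidence) = 0.020631 / 0.07622 ≈ 0.271
P(epithermal gold | evidence) = 0.01886 / 0.07622 ≈ 0.247
P(skarn | evidence) = 0.01131 / 0.07622 ≈ 0.148
P(banded iron formation | evidence) = 0.024339 / 0.07622 ≈ 0.319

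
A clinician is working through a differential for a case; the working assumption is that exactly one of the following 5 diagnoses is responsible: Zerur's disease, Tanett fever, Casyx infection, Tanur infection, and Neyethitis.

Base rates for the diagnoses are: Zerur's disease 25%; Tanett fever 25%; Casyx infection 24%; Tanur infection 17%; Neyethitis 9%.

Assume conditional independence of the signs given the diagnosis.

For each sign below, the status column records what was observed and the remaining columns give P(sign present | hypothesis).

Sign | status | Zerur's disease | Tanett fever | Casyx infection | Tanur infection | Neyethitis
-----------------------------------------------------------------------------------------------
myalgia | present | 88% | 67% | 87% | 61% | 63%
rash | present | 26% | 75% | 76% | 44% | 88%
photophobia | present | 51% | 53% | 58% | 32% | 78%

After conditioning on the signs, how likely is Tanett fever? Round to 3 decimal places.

0.276

For each hypothesis, the unnormalized posterior weight is prior × product of the sign likelihoods:
  Zerur's disease: 0.25 × 0.88 × 0.26 × 0.51 = 0.029172
  Tanett fever: 0.25 × 0.67 × 0.75 × 0.53 = 0.066581
  Casyx infection: 0.24 × 0.87 × 0.76 × 0.58 = 0.092039
  Tanur infection: 0.17 × 0.61 × 0.44 × 0.32 = 0.014601
  Neyethitis: 0.09 × 0.63 × 0.88 × 0.78 = 0.038919
Marginal likelihood of the evidence = 0.24131.
P(Tanett fever | evidence) = 0.066581 / 0.24131 ≈ 0.276.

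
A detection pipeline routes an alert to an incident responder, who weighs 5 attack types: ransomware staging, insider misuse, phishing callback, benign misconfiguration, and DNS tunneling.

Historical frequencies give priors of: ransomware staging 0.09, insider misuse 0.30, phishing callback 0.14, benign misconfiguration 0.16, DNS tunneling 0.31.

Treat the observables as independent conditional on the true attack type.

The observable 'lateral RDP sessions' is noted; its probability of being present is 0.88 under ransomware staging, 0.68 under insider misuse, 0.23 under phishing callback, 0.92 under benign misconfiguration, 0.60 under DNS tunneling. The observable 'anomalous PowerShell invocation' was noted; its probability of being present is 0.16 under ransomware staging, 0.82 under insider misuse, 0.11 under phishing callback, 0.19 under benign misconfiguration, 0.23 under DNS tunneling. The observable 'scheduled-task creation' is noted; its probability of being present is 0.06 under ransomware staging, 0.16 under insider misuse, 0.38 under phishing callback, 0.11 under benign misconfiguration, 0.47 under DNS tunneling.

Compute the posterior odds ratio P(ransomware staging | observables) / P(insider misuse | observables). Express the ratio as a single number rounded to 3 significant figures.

0.0284

Unnormalized posterior weight (prior times the observable likelihoods) for each of the two hypotheses:
  ransomware staging: 0.09 × 0.88 × 0.16 × 0.06 = 0.00076032
  insider misuse: 0.30 × 0.68 × 0.82 × 0.16 = 0.026765
Odds(ransomware staging : insider misuse) = 0.00076032 / 0.026765 ≈ 0.0284.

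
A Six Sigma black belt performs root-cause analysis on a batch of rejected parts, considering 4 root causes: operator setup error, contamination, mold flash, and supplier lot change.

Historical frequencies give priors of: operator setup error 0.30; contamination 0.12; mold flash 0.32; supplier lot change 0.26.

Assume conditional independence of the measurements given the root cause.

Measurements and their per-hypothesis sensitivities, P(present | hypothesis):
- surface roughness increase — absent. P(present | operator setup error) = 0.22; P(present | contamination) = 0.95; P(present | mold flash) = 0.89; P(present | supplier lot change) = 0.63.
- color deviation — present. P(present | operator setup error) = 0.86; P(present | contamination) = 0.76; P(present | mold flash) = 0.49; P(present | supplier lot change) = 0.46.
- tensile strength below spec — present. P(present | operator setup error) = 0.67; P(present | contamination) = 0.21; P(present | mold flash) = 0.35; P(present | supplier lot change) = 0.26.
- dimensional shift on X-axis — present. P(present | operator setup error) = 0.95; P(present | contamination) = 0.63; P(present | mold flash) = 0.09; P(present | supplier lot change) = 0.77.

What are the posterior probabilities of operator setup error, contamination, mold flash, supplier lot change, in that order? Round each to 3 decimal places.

For each hypothesis, the unnormalized posterior weight is prior × product of the measurement likelihoods (using 1 − P(present | H) for each absent measurement):
  operator setup error: 0.30 × (1 − 0.22) × 0.86 × 0.67 × 0.95 = 0.12809
  contamination: 0.12 × (1 − 0.95) × 0.76 × 0.21 × 0.63 = 0.00060329
  mold flash: 0.32 × (1 − 0.89) × 0.49 × 0.35 × 0.09 = 0.00054331
  supplier lot change: 0.26 × (1 − 0.63) × 0.46 × 0.26 × 0.77 = 0.0088593
The unnormalized weights sum to 0.1381.
P(operator setup error | evidence) = 0.12809 / 0.1381 ≈ 0.928
P(contamination | evidence) = 0.00060329 / 0.1381 ≈ 0.004
P(mold flash | evidence) = 0.00054331 / 0.1381 ≈ 0.004
P(supplier lot change | evidence) = 0.0088593 / 0.1381 ≈ 0.064

0.928, 0.004, 0.004, 0.064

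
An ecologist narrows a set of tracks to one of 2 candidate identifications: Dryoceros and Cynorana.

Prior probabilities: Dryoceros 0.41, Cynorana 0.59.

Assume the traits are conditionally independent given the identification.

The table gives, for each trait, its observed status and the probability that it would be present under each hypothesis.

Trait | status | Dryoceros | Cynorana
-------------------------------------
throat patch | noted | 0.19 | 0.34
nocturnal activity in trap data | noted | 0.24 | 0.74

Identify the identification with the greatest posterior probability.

For each hypothesis, the unnormalized posterior weight is prior × product of the trait likelihoods:
  Dryoceros: 0.41 × 0.19 × 0.24 = 0.018696
  Cynorana: 0.59 × 0.34 × 0.74 = 0.14844
Marginal likelihood of the evidence = 0.16714.
P(Dryoceros | evidence) ≈ 0.018696 / 0.16714 ≈ 0.112
P(Cynorana | evidence) ≈ 0.14844 / 0.16714 ≈ 0.888
The largest is 0.888, so Cynorana is most probable.

Cynorana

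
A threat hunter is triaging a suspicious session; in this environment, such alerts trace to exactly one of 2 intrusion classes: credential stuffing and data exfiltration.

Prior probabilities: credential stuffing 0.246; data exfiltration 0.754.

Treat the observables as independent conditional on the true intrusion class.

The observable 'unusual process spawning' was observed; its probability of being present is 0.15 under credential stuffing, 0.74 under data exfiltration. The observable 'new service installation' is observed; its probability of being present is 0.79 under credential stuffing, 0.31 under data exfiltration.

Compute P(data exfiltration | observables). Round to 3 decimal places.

0.856

By Bayes' rule with conditional independence, the unnormalized weight for each hypothesis is prior × ∏ likelihoods:
  credential stuffing: 0.246 × 0.15 × 0.79 = 0.029151
  data exfiltration: 0.754 × 0.74 × 0.31 = 0.17297
Normalizing constant Z = 0.029151 + 0.17297 = 0.20212.
P(data exfiltration | evidence) = 0.17297 / 0.20212 ≈ 0.856.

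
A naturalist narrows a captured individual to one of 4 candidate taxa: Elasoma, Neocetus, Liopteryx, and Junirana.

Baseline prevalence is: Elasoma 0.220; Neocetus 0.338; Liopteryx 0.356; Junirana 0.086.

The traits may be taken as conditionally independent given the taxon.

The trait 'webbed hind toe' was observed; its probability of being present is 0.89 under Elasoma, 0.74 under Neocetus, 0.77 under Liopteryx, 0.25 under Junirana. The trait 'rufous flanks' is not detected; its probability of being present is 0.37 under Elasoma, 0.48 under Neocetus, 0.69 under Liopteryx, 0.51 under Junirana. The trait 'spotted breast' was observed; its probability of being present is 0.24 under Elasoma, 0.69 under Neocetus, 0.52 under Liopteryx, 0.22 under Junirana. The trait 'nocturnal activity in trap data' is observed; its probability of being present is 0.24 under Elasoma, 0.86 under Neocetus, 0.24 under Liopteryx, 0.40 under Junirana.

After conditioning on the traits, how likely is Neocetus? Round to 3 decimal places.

By Bayes' rule with conditional independence, the unnormalized weight for each hypothesis is prior × ∏ likelihoods (using 1 − P(present | H) for each absent trait):
  Elasoma: 0.220 × 0.89 × (1 − 0.37) × 0.24 × 0.24 = 0.0071052
  Neocetus: 0.338 × 0.74 × (1 − 0.48) × 0.69 × 0.86 = 0.077179
  Liopteryx: 0.356 × 0.77 × (1 − 0.69) × 0.52 × 0.24 = 0.010605
  Junirana: 0.086 × 0.25 × (1 − 0.51) × 0.22 × 0.40 = 0.00092708
Marginal likelihood of the evidence = 0.095816.
P(Neocetus | evidence) = 0.077179 / 0.095816 ≈ 0.805.

0.805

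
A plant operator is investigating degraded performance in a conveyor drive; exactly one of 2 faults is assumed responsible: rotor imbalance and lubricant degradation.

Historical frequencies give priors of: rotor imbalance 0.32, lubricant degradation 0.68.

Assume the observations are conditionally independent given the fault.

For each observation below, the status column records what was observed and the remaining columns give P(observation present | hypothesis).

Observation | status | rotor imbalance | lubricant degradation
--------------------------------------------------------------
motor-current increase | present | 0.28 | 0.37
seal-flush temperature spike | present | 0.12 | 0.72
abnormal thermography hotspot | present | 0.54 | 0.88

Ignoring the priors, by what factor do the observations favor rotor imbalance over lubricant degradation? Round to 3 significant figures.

0.0774

The Bayes factor is the ratio of the joint likelihoods of the evidence pattern under the two hypotheses.
  rotor imbalance: 0.28 × 0.12 × 0.54 = 0.018144
  lubricant degradation: 0.37 × 0.72 × 0.88 = 0.23443
Bayes factor = 0.018144 / 0.23443 ≈ 0.0774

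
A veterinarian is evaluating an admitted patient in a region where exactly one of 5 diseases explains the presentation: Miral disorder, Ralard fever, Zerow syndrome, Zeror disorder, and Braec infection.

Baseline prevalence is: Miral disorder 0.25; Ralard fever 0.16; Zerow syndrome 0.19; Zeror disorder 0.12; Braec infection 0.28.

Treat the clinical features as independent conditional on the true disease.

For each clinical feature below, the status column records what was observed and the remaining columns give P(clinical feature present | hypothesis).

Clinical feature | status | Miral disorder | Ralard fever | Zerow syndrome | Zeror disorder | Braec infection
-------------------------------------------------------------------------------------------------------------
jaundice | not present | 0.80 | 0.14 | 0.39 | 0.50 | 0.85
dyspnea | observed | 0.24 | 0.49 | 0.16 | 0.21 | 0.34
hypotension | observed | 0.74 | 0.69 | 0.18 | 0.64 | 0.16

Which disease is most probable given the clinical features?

For each hypothesis, the unnormalized posterior weight is prior × product of the clinical feature likelihoods (using 1 − P(present | H) for each absent clinical feature):
  Miral disorder: 0.25 × (1 − 0.80) × 0.24 × 0.74 = 0.00888
  Ralard fever: 0.16 × (1 − 0.14) × 0.49 × 0.69 = 0.046523
  Zerow syndrome: 0.19 × (1 − 0.39) × 0.16 × 0.18 = 0.0033379
  Zeror disorder: 0.12 × (1 − 0.50) × 0.21 × 0.64 = 0.008064
  Braec infection: 0.28 × (1 − 0.85) × 0.34 × 0.16 = 0.0022848
Normalizing constant Z = 0.00888 + 0.046523 + 0.0033379 + 0.008064 + 0.0022848 = 0.069089.
P(Miral disorder | evidence) ≈ 0.00888 / 0.069089 ≈ 0.129
P(Ralard fever | evidence) ≈ 0.046523 / 0.069089 ≈ 0.673
P(Zerow syndrome | evidence) ≈ 0.0033379 / 0.069089 ≈ 0.048
P(Zeror disorder | evidence) ≈ 0.008064 / 0.069089 ≈ 0.117
P(Braec infection | evidence) ≈ 0.0022848 / 0.069089 ≈ 0.033
The largest is 0.673, so Ralard fever is most probable.

Ralard fever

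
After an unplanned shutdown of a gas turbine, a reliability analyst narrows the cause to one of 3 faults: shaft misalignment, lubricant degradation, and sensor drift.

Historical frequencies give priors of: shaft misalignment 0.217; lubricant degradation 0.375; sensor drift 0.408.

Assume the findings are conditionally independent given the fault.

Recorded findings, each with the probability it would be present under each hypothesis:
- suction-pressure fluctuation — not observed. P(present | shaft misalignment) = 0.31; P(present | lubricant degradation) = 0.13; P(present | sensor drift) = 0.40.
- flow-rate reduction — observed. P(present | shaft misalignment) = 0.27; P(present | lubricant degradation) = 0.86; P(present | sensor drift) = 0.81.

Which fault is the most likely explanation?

lubricant degradation

By Bayes' rule with conditional independence, the unnormalized weight for each hypothesis is prior × ∏ likelihoods (using 1 − P(present | H) for each absent finding):
  shaft misalignment: 0.217 × (1 − 0.31) × 0.27 = 0.040427
  lubricant degradation: 0.375 × (1 − 0.13) × 0.86 = 0.28057
  sensor drift: 0.408 × (1 − 0.40) × 0.81 = 0.19829
Normalizing constant Z = 0.040427 + 0.28057 + 0.19829 = 0.51929.
P(shaft misalignment | evidence) ≈ 0.040427 / 0.51929 ≈ 0.078
P(lubricant degradation | evidence) ≈ 0.28057 / 0.51929 ≈ 0.540
P(sensor drift | evidence) ≈ 0.19829 / 0.51929 ≈ 0.382
The largest is 0.540, so lubricant degradation is most probable.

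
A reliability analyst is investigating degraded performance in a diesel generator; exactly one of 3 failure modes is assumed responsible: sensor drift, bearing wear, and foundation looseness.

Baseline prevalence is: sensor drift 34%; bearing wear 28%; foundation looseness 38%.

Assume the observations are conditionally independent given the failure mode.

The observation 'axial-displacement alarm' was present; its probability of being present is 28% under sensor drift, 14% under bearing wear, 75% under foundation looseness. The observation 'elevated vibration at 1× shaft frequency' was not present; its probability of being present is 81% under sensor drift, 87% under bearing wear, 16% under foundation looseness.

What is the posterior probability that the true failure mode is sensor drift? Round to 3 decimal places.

0.069

For each hypothesis, the unnormalized posterior weight is prior × product of the observation likelihoods (using 1 − P(present | H) for each absent observation):
  sensor drift: 0.34 × 0.28 × (1 − 0.81) = 0.018088
  bearing wear: 0.28 × 0.14 × (1 − 0.87) = 0.005096
  foundation looseness: 0.38 × 0.75 × (1 − 0.16) = 0.2394
Normalizing constant Z = 0.018088 + 0.005096 + 0.2394 = 0.26258.
P(sensor drift | evidence) = 0.018088 / 0.26258 ≈ 0.069.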